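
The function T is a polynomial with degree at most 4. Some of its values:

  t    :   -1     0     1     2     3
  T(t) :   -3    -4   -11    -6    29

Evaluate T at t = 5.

261

First differences: -1, -7, 5, 35. Second differences: -6, 12, 30. Third differences: 18, 18.
Level-3 differences are constant, so T has degree 3.
Fitting a degree-3 polynomial gives T(t) = 3t³ - 3t² - 7t - 4.
Then T(5) = 261.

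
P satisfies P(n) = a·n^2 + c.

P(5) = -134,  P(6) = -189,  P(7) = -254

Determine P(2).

-29

From P(5) = -134 and P(6) = -189: 25a + c = -134 and 36a + c = -189.
Subtracting: 11a = -55, so a = -5; then c = -134 − (-5)·25 = -9.
So P(n) = -5n² − 9, and P(2) = -29.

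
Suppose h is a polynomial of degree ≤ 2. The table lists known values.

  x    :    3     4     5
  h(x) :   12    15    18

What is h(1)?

Write h(x) = ax² + bx + c; the 3 given values yield a linear system in the 3 coefficients.
Solving, the leading coefficient vanishes, and h(x) = 3x + 3.
Then h(1) = 6.

6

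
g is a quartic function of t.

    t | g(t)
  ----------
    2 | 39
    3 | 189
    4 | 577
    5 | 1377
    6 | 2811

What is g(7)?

5149

Write g(t) = at^4 + bt³ + ct² + dt + e; the 5 given values yield a linear system in the 5 coefficients.
Solving, g(t) = 2t^4 + t³ + t - 3.
Then g(7) = 5149.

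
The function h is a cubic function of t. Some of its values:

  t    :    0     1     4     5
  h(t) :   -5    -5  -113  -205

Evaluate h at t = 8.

-733

Write h(t) = at³ + bt² + ct + d; the 4 given values yield a linear system in the 4 coefficients.
Solving, h(t) = -t³ - 4t² + 5t - 5.
Then h(8) = -733.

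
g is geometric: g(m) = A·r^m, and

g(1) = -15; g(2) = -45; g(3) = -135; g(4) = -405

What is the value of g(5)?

Consecutive ratio: -45/(-15) = 3, and -135/(-45) = 3, so r = 3.
Then A·3^1 = -15 gives A = -5, and g(m) = -5·3^m.
g(5) = -5·3^5 = -1215.

-1215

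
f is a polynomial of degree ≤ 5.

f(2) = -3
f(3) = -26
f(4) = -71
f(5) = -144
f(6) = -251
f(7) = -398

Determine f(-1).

-6

First differences: -23, -45, -73, -107, -147. Second differences: -22, -28, -34, -40. Third differences: -6, -6, -6.
Level-3 differences are constant, so f has degree 3.
Fitting a degree-3 polynomial gives f(t) = -t³ - 2t² + 6t + 1.
Then f(-1) = -6.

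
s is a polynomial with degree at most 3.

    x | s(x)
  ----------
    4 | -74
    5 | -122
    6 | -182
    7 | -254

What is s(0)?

Write s(x) = ax³ + bx² + cx + d; the 4 given values yield a linear system in the 4 coefficients.
Solving, the leading coefficient vanishes, and s(x) = -6x² + 6x - 2.
The constant term is s(0) = -2.

-2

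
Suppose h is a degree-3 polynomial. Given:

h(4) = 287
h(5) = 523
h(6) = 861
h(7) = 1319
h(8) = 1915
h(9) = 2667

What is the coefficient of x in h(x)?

First differences: 236, 338, 458, 596, 752. Second differences: 102, 120, 138, 156. Third differences: 18, 18, 18.
Level-3 differences are constant, so h has degree 3.
Fitting a degree-3 polynomial gives h(x) = 3x³ + 6x² - x + 3.
The coefficient of x is -1.

-1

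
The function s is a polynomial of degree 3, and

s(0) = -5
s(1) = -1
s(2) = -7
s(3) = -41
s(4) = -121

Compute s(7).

First differences: 4, -6, -34, -80. Second differences: -10, -28, -46. Third differences: -18, -18.
Level-3 differences are constant, so s has degree 3.
Fitting a degree-3 polynomial gives s(m) = -3m³ + 4m² + 3m - 5.
Then s(7) = -817.

-817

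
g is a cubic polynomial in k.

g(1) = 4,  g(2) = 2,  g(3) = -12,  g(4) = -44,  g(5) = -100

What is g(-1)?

-4

Write g(k) = ak³ + bk² + ck + d; the 5 given values yield a linear system in the 4 coefficients.
Solving, g(k) = -k³ + 5k.
Then g(-1) = -4.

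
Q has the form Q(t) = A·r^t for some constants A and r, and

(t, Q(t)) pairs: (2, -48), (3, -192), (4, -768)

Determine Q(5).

Consecutive ratio: -192/(-48) = 4, and -768/(-192) = 4, so r = 4.
Then A·4^2 = -48 gives A = -3, and Q(t) = -3·4^t.
Q(5) = -3·4^5 = -3072.

-3072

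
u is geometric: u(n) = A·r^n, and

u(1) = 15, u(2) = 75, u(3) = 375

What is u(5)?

Consecutive ratio: 75/15 = 5, and 375/75 = 5, so r = 5.
Then A·5^1 = 15 gives A = 3, and u(n) = 3·5^n.
u(5) = 3·5^5 = 9375.

9375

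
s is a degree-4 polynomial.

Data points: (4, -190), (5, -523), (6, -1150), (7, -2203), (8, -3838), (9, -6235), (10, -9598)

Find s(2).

First differences: -333, -627, -1053, -1635, -2397, -3363. Second differences: -294, -426, -582, -762, -966. Third differences: -132, -156, -180, -204. Fourth differences: -24, -24, -24.
Level-4 differences are constant, so s has degree 4.
Fitting a degree-4 polynomial gives s(x) = -x^4 + 4x² + 2.
Then s(2) = 2.

2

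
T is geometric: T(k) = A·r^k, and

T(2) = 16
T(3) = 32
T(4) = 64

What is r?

Consecutive ratio: 32/16 = 2, and 64/32 = 2, so r = 2.
Then A·2^2 = 16 gives A = 4, and T(k) = 4·2^k.

2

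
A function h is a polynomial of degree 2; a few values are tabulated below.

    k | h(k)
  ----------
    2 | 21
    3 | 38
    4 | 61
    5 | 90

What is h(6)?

125

Write h(k) = ak² + bk + c; the 4 given values yield a linear system in the 3 coefficients.
Solving, h(k) = 3k² + 2k + 5.
Then h(6) = 125.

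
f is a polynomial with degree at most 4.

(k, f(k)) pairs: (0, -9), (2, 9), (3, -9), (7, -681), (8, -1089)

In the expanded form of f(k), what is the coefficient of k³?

Write f(k) = ak^4 + bk³ + ck² + dk + e; the 5 given values yield a linear system in the 5 coefficients.
Solving, the leading coefficient vanishes, and f(k) = -3k³ + 6k² + 9k - 9.
The coefficient of k³ is -3.

-3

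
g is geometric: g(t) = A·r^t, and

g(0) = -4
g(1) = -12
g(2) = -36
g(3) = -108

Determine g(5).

-972

Consecutive ratio: -12/(-4) = 3, and -36/(-12) = 3, so r = 3.
Then A·3^0 = -4 gives A = -4, and g(t) = -4·3^t.
g(5) = -4·3^5 = -972.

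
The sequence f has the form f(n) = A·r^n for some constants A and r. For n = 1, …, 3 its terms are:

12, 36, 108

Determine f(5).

972

Consecutive ratio: 36/12 = 3, and 108/36 = 3, so r = 3.
Then A·3^1 = 12 gives A = 4, and f(n) = 4·3^n.
f(5) = 4·3^5 = 972.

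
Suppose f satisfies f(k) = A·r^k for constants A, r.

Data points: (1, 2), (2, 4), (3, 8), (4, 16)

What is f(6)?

64

Consecutive ratio: 4/2 = 2, and 8/4 = 2, so r = 2.
Then A·2^1 = 2 gives A = 1, and f(k) = 1·2^k.
f(6) = 1·2^6 = 64.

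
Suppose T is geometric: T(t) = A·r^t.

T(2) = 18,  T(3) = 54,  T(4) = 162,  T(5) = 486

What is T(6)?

Consecutive ratio: 54/18 = 3, and 162/54 = 3, so r = 3.
Then A·3^2 = 18 gives A = 2, and T(t) = 2·3^t.
T(6) = 2·3^6 = 1458.

1458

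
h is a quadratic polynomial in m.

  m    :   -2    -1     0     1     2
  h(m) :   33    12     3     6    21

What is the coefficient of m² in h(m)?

6

Write h(m) = am² + bm + c; the 5 given values yield a linear system in the 3 coefficients.
Solving, h(m) = 6m² - 3m + 3.
The coefficient of m² is 6.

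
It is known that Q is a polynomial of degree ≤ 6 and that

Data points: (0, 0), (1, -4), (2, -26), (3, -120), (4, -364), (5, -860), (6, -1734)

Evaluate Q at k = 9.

-8244

First differences: -4, -22, -94, -244, -496, -874. Second differences: -18, -72, -150, -252, -378. Third differences: -54, -78, -102, -126. Fourth differences: -24, -24, -24.
Level-4 differences are constant, so Q has degree 4.
Fitting a degree-4 polynomial gives Q(k) = -k^4 - 3k³ + 7k² - 7k.
Then Q(9) = -8244.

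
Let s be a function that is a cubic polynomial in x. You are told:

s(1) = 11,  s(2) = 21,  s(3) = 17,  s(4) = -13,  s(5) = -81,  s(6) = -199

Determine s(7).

-379

First differences: 10, -4, -30, -68, -118. Second differences: -14, -26, -38, -50. Third differences: -12, -12, -12.
Level-3 differences are constant, so s has degree 3.
Fitting a degree-3 polynomial gives s(x) = -2x³ + 5x² + 9x - 1.
Then s(7) = -379.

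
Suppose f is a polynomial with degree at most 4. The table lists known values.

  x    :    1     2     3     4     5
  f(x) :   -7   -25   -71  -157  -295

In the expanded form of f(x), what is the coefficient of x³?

First differences: -18, -46, -86, -138. Second differences: -28, -40, -52. Third differences: -12, -12.
Level-3 differences are constant, so f has degree 3.
Fitting a degree-3 polynomial gives f(x) = -2x³ - 2x² + 2x - 5.
The coefficient of x³ is -2.

-2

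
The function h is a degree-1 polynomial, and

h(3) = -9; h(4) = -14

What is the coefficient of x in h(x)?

Write h(x) = ax + b; the 2 given values yield a linear system in the 2 coefficients.
Solving, h(x) = -5x + 6.
The coefficient of x is -5.

-5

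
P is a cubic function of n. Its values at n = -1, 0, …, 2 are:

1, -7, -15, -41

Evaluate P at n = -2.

27

Write P(n) = an³ + bn² + cn + d; the 4 given values yield a linear system in the 4 coefficients.
Solving, P(n) = -3n³ - 5n - 7.
Then P(-2) = 27.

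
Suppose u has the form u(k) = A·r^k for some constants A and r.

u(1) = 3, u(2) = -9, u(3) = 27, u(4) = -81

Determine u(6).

Consecutive ratio: -9/3 = -3, and 27/(-9) = -3, so r = -3.
Then A·(-3)^1 = 3 gives A = -1, and u(k) = -1·(-3)^k.
u(6) = -1·(-3)^6 = -729.

-729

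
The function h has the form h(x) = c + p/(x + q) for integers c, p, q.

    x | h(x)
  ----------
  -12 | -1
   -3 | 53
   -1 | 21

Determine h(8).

(h(x) − c)(x + q) = p for each data point; the three points give a linear system in c and q, then p follows.
Solving: c = 5, q = 4, p = 48, so h(x) = 5 + 48/(x + 4).
Then h(8) = 5 + 48/12 = 9.

9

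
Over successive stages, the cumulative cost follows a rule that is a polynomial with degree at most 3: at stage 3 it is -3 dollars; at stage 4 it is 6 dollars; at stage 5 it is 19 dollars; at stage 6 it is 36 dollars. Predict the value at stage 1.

Write the value at x as u(x).
First differences: 9, 13, 17. Second differences: 4, 4.
Level-2 differences are constant, so u has degree 2.
Fitting a degree-2 polynomial gives u(x) = 2x² - 5x - 6.
Then u(1) = -9.

-9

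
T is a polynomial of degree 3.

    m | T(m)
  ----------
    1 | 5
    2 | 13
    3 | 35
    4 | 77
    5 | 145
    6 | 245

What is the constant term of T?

5

Write T(m) = am³ + bm² + cm + d; the 6 given values yield a linear system in the 4 coefficients.
Solving, T(m) = m³ + m² - 2m + 5.
The constant term is T(0) = 5.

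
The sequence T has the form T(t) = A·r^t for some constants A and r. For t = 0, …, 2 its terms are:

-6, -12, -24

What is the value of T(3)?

-48

Consecutive ratio: -12/(-6) = 2, and -24/(-12) = 2, so r = 2.
Then A·2^0 = -6 gives A = -6, and T(t) = -6·2^t.
T(3) = -6·2^3 = -48.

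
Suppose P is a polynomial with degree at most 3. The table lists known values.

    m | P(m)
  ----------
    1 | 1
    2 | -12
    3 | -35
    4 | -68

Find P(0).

First differences: -13, -23, -33. Second differences: -10, -10.
Level-2 differences are constant, so P has degree 2.
Fitting a degree-2 polynomial gives P(m) = -5m² + 2m + 4.
Then P(0) = 4.

4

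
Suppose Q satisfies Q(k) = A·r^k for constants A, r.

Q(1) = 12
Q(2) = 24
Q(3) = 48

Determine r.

Consecutive ratio: 24/12 = 2, and 48/24 = 2, so r = 2.
Then A·2^1 = 12 gives A = 6, and Q(k) = 6·2^k.

2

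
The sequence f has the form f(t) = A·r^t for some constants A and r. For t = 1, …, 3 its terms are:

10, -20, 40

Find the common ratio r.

-2

Consecutive ratio: -20/10 = -2, and 40/(-20) = -2, so r = -2.
Then A·(-2)^1 = 10 gives A = -5, and f(t) = -5·(-2)^t.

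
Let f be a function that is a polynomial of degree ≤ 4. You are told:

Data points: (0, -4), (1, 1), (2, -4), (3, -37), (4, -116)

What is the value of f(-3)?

101

First differences: 5, -5, -33, -79. Second differences: -10, -28, -46. Third differences: -18, -18.
Level-3 differences are constant, so f has degree 3.
Fitting a degree-3 polynomial gives f(n) = -3n³ + 4n² + 4n - 4.
Then f(-3) = 101.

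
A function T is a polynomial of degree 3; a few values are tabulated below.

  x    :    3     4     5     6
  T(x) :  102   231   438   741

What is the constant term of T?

Write T(x) = ax³ + bx² + cx + d; the 4 given values yield a linear system in the 4 coefficients.
Solving, T(x) = 3x³ + 3x² - 3x + 3.
The constant term is T(0) = 3.

3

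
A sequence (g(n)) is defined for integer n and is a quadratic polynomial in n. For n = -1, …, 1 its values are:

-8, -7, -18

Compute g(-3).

Write g(n) = an² + bn + c; the 3 given values yield a linear system in the 3 coefficients.
Solving, g(n) = -6n² - 5n - 7.
Then g(-3) = -46.

-46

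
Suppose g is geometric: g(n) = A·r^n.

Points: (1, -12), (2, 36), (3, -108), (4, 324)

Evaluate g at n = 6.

Consecutive ratio: 36/(-12) = -3, and -108/36 = -3, so r = -3.
Then A·(-3)^1 = -12 gives A = 4, and g(n) = 4·(-3)^n.
g(6) = 4·(-3)^6 = 2916.

2916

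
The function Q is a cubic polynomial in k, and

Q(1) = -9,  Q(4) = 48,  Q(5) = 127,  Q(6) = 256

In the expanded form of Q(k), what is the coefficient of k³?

2

Write Q(k) = ak³ + bk² + ck + d; the 4 given values yield a linear system in the 4 coefficients.
Solving, Q(k) = 2k³ - 5k² + 2k - 8.
The coefficient of k³ is 2.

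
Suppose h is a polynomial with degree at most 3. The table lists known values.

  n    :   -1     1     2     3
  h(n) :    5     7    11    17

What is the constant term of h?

Write h(n) = an³ + bn² + cn + d; the 4 given values yield a linear system in the 4 coefficients.
Solving, the leading coefficient vanishes, and h(n) = n² + n + 5.
The constant term is h(0) = 5.

5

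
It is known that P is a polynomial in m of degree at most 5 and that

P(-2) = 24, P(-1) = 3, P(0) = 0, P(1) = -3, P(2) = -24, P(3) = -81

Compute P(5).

-375

Write P(m) = am^5 + bm^4 + cm³ + dm² + em + p; the 6 given values yield a linear system in the 6 coefficients.
Solving, the top 2 coefficients vanish, and P(m) = -3m³.
Then P(5) = -375.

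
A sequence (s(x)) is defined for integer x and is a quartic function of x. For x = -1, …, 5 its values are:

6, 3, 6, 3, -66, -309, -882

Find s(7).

First differences: -3, 3, -3, -69, -243, -573. Second differences: 6, -6, -66, -174, -330. Third differences: -12, -60, -108, -156. Fourth differences: -48, -48, -48.
Level-4 differences are constant, so s has degree 4.
Fitting a degree-4 polynomial gives s(x) = -2x^4 + 2x³ + 5x² - 2x + 3.
Then s(7) = -3882.

-3882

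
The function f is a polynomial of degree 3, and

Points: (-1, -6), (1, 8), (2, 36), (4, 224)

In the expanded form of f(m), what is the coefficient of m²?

Write f(m) = am³ + bm² + cm + d; the 4 given values yield a linear system in the 4 coefficients.
Solving, f(m) = 3m³ + m² + 4m.
The coefficient of m² is 1.

1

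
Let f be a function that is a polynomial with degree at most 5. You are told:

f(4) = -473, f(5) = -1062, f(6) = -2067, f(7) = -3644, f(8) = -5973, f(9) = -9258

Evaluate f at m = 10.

-13727

First differences: -589, -1005, -1577, -2329, -3285. Second differences: -416, -572, -752, -956. Third differences: -156, -180, -204. Fourth differences: -24, -24.
Level-4 differences are constant, so f has degree 4.
Fitting a degree-4 polynomial gives f(m) = -m^4 - 4m³ + 3m² - 3m + 3.
Then f(10) = -13727.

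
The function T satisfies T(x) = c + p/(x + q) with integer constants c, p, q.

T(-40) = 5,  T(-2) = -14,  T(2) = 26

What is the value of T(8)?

11

(T(x) − c)(x + q) = p for each data point; the three points give a linear system in c and q, then p follows.
Solving: c = 6, q = 0, p = 40, so T(x) = 6 + 40/(x + 0).
Then T(8) = 6 + 40/8 = 11.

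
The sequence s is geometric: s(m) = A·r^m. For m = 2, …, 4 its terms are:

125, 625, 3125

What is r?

5

Consecutive ratio: 625/125 = 5, and 3125/625 = 5, so r = 5.
Then A·5^2 = 125 gives A = 5, and s(m) = 5·5^m.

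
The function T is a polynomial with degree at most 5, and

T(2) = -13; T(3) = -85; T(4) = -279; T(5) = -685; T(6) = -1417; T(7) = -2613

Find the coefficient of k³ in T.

-1

Write T(k) = ak^5 + bk^4 + ck³ + dk² + ek + p; the 6 given values yield a linear system in the 6 coefficients.
Solving, the leading coefficient vanishes, and T(k) = -k^4 - k³ + 3k² - 3k + 5.
The coefficient of k³ is -1.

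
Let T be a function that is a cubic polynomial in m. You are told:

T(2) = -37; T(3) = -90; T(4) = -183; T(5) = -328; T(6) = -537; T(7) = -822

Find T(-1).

First differences: -53, -93, -145, -209, -285. Second differences: -40, -52, -64, -76. Third differences: -12, -12, -12.
Level-3 differences are constant, so T has degree 3.
Fitting a degree-3 polynomial gives T(m) = -2m³ - 2m² - 5m - 3.
Then T(-1) = 2.

2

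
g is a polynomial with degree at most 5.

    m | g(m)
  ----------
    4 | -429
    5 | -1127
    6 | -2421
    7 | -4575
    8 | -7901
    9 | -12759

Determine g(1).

First differences: -698, -1294, -2154, -3326, -4858. Second differences: -596, -860, -1172, -1532. Third differences: -264, -312, -360. Fourth differences: -48, -48.
Level-4 differences are constant, so g has degree 4.
Fitting a degree-4 polynomial gives g(m) = -2m^4 + 4m² + 4m + 3.
Then g(1) = 9.

9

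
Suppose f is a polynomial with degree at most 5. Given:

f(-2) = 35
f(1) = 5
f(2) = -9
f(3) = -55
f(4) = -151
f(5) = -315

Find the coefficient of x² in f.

Write f(x) = ax^5 + bx^4 + cx³ + dx² + ex + p; the 6 given values yield a linear system in the 6 coefficients.
Solving, the top 2 coefficients vanish, and f(x) = -3x³ + 2x² + x + 5.
The coefficient of x² is 2.

2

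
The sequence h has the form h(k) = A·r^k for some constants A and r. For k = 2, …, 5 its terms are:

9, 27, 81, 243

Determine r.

3

Consecutive ratio: 27/9 = 3, and 81/27 = 3, so r = 3.
Then A·3^2 = 9 gives A = 1, and h(k) = 1·3^k.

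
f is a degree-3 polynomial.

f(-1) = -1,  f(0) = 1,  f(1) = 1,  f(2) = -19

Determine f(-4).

Write f(t) = at³ + bt² + ct + d; the 4 given values yield a linear system in the 4 coefficients.
Solving, f(t) = -3t³ - t² + 4t + 1.
Then f(-4) = 161.

161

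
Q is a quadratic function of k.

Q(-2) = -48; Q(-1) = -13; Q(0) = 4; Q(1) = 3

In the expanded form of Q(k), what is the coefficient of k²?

First differences: 35, 17, -1. Second differences: -18, -18.
Level-2 differences are constant, so Q has degree 2.
Fitting a degree-2 polynomial gives Q(k) = -9k² + 8k + 4.
The coefficient of k² is -9.

-9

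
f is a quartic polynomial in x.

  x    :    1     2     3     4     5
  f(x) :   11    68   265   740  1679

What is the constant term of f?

4

Write f(x) = ax^4 + bx³ + cx² + dx + e; the 5 given values yield a linear system in the 5 coefficients.
Solving, f(x) = 2x^4 + 3x³ + 2x² + 4.
The constant term is f(0) = 4.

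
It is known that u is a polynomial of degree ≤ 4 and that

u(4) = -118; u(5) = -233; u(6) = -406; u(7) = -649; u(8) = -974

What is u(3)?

-49

First differences: -115, -173, -243, -325. Second differences: -58, -70, -82. Third differences: -12, -12.
Level-3 differences are constant, so u has degree 3.
Fitting a degree-3 polynomial gives u(k) = -2k³ + k² - 2k + 2.
Then u(3) = -49.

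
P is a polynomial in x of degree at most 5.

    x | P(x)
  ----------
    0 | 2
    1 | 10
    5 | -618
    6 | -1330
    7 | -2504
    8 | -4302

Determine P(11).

-15420

Write P(x) = ax^5 + bx^4 + cx³ + dx² + ex + p; the 6 given values yield a linear system in the 6 coefficients.
Solving, the leading coefficient vanishes, and P(x) = -x^4 - x³ + 4x² + 6x + 2.
Then P(11) = -15420.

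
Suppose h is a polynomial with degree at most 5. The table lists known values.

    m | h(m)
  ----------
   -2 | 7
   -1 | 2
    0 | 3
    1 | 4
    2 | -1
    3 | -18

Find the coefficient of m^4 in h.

Write h(m) = am^5 + bm^4 + cm³ + dm² + em + p; the 6 given values yield a linear system in the 6 coefficients.
Solving, the top 2 coefficients vanish, and h(m) = -m³ + 2m + 3.
The coefficient of m^4 is 0.

0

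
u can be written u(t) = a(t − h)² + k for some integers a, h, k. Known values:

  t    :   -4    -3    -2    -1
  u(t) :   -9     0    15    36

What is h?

-5

First differences 9, 15, 21; second difference 6 = 2a, so a = 3.
Expanding, the t-coefficient is −2ah = -6h; matching it to the data gives h = -5, and then k = -12.
So u(t) = 3(t + 5)² − 12.
Hence h = -5.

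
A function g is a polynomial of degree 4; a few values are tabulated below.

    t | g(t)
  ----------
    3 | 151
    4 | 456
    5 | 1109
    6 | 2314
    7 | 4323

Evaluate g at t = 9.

Write g(t) = at^4 + bt³ + ct² + dt + e; the 5 given values yield a linear system in the 5 coefficients.
Solving, g(t) = 2t^4 - 2t³ + 4t² + t + 4.
Then g(9) = 12001.

12001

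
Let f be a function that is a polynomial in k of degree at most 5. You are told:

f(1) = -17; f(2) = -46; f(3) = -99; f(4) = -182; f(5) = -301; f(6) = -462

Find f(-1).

Write f(k) = ak^5 + bk^4 + ck³ + dk² + ek + p; the 6 given values yield a linear system in the 6 coefficients.
Solving, the top 2 coefficients vanish, and f(k) = -k³ - 6k² - 4k - 6.
Then f(-1) = -7.

-7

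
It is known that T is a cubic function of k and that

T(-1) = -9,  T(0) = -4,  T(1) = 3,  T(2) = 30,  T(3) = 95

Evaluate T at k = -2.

-30

First differences: 5, 7, 27, 65. Second differences: 2, 20, 38. Third differences: 18, 18.
Level-3 differences are constant, so T has degree 3.
Fitting a degree-3 polynomial gives T(k) = 3k³ + k² + 3k - 4.
Then T(-2) = -30.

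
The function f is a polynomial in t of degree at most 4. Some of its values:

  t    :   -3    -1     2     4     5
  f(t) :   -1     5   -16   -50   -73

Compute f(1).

Write f(t) = at^4 + bt³ + ct² + dt + e; the 5 given values yield a linear system in the 5 coefficients.
Solving, the top 2 coefficients vanish, and f(t) = -2t² - 5t + 2.
Then f(1) = -5.

-5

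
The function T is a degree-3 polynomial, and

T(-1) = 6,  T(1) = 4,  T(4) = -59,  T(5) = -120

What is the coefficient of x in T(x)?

0

Write T(x) = ax³ + bx² + cx + d; the 4 given values yield a linear system in the 4 coefficients.
Solving, T(x) = -x³ + 5.
The coefficient of x is 0.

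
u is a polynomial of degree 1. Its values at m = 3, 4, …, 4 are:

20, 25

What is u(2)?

Write u(m) = am + b; the 2 given values yield a linear system in the 2 coefficients.
Solving, u(m) = 5m + 5.
Then u(2) = 15.

15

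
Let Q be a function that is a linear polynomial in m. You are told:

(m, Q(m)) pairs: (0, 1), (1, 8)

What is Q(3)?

Write Q(m) = am + b; the 2 given values yield a linear system in the 2 coefficients.
Solving, Q(m) = 7m + 1.
Then Q(3) = 22.

22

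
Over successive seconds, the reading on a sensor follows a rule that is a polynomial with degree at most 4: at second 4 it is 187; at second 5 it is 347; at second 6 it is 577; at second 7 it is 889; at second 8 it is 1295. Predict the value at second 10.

Write the value at m as f(m).
Write f(m) = am^4 + bm³ + cm² + dm + e; the 5 given values yield a linear system in the 5 coefficients.
Solving, the leading coefficient vanishes, and f(m) = 2m³ + 5m² - 7m + 7.
Then f(10) = 2437.

2437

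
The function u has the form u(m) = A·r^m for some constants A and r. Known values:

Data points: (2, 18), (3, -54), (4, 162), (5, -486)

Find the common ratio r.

-3

Consecutive ratio: -54/18 = -3, and 162/(-54) = -3, so r = -3.
Then A·(-3)^2 = 18 gives A = 2, and u(m) = 2·(-3)^m.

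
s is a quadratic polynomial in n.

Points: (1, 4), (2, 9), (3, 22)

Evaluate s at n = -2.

37

Write s(n) = an² + bn + c; the 3 given values yield a linear system in the 3 coefficients.
Solving, s(n) = 4n² - 7n + 7.
Then s(-2) = 37.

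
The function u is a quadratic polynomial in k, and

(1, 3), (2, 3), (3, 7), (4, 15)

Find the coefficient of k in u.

-6

Write u(k) = ak² + bk + c; the 4 given values yield a linear system in the 3 coefficients.
Solving, u(k) = 2k² - 6k + 7.
The coefficient of k is -6.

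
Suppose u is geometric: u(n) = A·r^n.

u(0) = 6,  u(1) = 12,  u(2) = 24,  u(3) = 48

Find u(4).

96

Consecutive ratio: 12/6 = 2, and 24/12 = 2, so r = 2.
Then A·2^0 = 6 gives A = 6, and u(n) = 6·2^n.
u(4) = 6·2^4 = 96.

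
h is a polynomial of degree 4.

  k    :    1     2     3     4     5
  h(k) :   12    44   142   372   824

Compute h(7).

2874

Write h(k) = ak^4 + bk³ + ck² + dk + e; the 5 given values yield a linear system in the 5 coefficients.
Solving, h(k) = k^4 + k³ + 2k² + 4k + 4.
Then h(7) = 2874.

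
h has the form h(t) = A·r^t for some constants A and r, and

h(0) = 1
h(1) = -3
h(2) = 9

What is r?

-3

Consecutive ratio: -3/1 = -3, and 9/(-3) = -3, so r = -3.
Then A·(-3)^0 = 1 gives A = 1, and h(t) = 1·(-3)^t.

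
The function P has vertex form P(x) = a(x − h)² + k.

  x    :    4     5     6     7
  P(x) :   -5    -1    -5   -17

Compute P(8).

First differences 4, -4, -12; second difference -8 = 2a, so a = -4.
Expanding, the x-coefficient is −2ah = 8h; matching it to the data gives h = 5, and then k = -1.
So P(x) = -4(x − 5)² − 1.
P(8) = -4·3² − 1 = -37.

-37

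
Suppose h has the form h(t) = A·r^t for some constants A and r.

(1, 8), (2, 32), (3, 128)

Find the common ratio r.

Consecutive ratio: 32/8 = 4, and 128/32 = 4, so r = 4.
Then A·4^1 = 8 gives A = 2, and h(t) = 2·4^t.

4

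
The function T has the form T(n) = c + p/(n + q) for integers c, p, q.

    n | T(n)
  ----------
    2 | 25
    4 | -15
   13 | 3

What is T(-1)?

10

(T(n) − c)(n + q) = p for each data point; the three points give a linear system in c and q, then p follows.
Solving: c = 5, q = -3, p = -20, so T(n) = 5 − 20/(n − 3).
Then T(-1) = 5 − 20/(-4) = 10.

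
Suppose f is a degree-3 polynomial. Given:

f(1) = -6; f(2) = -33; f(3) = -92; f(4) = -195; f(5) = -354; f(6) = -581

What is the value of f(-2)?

First differences: -27, -59, -103, -159, -227. Second differences: -32, -44, -56, -68. Third differences: -12, -12, -12.
Level-3 differences are constant, so f has degree 3.
Fitting a degree-3 polynomial gives f(x) = -2x³ - 4x² - x + 1.
Then f(-2) = 3.

3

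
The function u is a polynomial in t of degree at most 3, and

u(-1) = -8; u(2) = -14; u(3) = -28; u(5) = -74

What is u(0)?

-4

Write u(t) = at³ + bt² + ct + d; the 4 given values yield a linear system in the 4 coefficients.
Solving, the leading coefficient vanishes, and u(t) = -3t² + t - 4.
Then u(0) = -4.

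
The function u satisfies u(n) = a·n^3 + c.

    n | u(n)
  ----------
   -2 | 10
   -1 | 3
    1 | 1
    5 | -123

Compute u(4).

-62

From u(-2) = 10 and u(-1) = 3: -8a + c = 10 and -1a + c = 3.
Subtracting: 7a = -7, so a = -1; then c = 10 − (-1)·(-8) = 2.
So u(n) = -1n³ + 2, and u(4) = -62.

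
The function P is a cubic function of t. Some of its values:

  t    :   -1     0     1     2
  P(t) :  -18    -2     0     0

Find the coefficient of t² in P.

Write P(t) = at³ + bt² + ct + d; the 4 given values yield a linear system in the 4 coefficients.
Solving, P(t) = 2t³ - 7t² + 7t - 2.
The coefficient of t² is -7.

-7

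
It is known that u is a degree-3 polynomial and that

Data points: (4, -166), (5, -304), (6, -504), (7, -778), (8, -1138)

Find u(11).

First differences: -138, -200, -274, -360. Second differences: -62, -74, -86. Third differences: -12, -12.
Level-3 differences are constant, so u has degree 3.
Fitting a degree-3 polynomial gives u(k) = -2k³ - k² - 7k + 6.
Then u(11) = -2854.

-2854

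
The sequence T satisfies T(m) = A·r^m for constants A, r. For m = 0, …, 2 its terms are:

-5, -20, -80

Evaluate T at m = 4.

Consecutive ratio: -20/(-5) = 4, and -80/(-20) = 4, so r = 4.
Then A·4^0 = -5 gives A = -5, and T(m) = -5·4^m.
T(4) = -5·4^4 = -1280.

-1280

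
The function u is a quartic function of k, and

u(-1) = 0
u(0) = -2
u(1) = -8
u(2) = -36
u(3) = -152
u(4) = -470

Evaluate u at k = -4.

-558

First differences: -2, -6, -28, -116, -318. Second differences: -4, -22, -88, -202. Third differences: -18, -66, -114. Fourth differences: -48, -48.
Level-4 differences are constant, so u has degree 4.
Fitting a degree-4 polynomial gives u(k) = -2k^4 + k³ - 5k - 2.
Then u(-4) = -558.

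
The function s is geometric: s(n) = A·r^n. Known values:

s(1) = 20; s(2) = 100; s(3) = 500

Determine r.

Consecutive ratio: 100/20 = 5, and 500/100 = 5, so r = 5.
Then A·5^1 = 20 gives A = 4, and s(n) = 4·5^n.

5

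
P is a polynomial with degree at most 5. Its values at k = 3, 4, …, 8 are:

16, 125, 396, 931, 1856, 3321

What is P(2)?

-9

First differences: 109, 271, 535, 925, 1465. Second differences: 162, 264, 390, 540. Third differences: 102, 126, 150. Fourth differences: 24, 24.
Level-4 differences are constant, so P has degree 4.
Fitting a degree-4 polynomial gives P(k) = k^4 - k³ - 4k² - k + 1.
Then P(2) = -9.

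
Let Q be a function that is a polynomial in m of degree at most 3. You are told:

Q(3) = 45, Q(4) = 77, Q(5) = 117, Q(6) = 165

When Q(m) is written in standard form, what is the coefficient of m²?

Write Q(m) = am³ + bm² + cm + d; the 4 given values yield a linear system in the 4 coefficients.
Solving, the leading coefficient vanishes, and Q(m) = 4m² + 4m - 3.
The coefficient of m² is 4.

4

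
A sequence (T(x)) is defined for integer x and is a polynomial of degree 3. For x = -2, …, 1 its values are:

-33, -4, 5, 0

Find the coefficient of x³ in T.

1

Write T(x) = ax³ + bx² + cx + d; the 4 given values yield a linear system in the 4 coefficients.
Solving, T(x) = x³ - 7x² + x + 5.
The coefficient of x³ is 1.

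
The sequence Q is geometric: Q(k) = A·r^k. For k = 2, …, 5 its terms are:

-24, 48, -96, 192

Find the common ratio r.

-2

Consecutive ratio: 48/(-24) = -2, and -96/48 = -2, so r = -2.
Then A·(-2)^2 = -24 gives A = -6, and Q(k) = -6·(-2)^k.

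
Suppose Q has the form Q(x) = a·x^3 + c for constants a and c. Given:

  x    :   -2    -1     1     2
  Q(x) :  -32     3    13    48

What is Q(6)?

From Q(-2) = -32 and Q(-1) = 3: -8a + c = -32 and -1a + c = 3.
Subtracting: 7a = 35, so a = 5; then c = -32 − 5·(-8) = 8.
So Q(x) = 5x³ + 8, and Q(6) = 1088.

1088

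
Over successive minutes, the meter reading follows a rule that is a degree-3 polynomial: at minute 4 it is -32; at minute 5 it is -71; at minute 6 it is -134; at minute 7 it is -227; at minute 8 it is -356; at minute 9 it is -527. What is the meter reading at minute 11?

Write the value at k as u(k).
First differences: -39, -63, -93, -129, -171. Second differences: -24, -30, -36, -42. Third differences: -6, -6, -6.
Level-3 differences are constant, so u has degree 3.
Fitting a degree-3 polynomial gives u(k) = -k³ + 3k² - 5k + 4.
Then u(11) = -1019.

-1019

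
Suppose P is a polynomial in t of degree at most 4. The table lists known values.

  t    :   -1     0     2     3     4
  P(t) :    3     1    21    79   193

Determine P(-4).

Write P(t) = at^4 + bt³ + ct² + dt + e; the 5 given values yield a linear system in the 5 coefficients.
Solving, the leading coefficient vanishes, and P(t) = 3t³ + t² - 4t + 1.
Then P(-4) = -159.

-159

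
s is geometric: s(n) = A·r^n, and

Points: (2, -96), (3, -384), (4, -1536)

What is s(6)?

-24576

Consecutive ratio: -384/(-96) = 4, and -1536/(-384) = 4, so r = 4.
Then A·4^2 = -96 gives A = -6, and s(n) = -6·4^n.
s(6) = -6·4^6 = -24576.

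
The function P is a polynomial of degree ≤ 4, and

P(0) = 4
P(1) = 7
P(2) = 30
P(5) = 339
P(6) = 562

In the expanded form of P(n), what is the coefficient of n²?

4

Write P(n) = an^4 + bn³ + cn² + dn + e; the 5 given values yield a linear system in the 5 coefficients.
Solving, the leading coefficient vanishes, and P(n) = 2n³ + 4n² - 3n + 4.
The coefficient of n² is 4.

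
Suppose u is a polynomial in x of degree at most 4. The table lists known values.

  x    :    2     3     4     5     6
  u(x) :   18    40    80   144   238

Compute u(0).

4

First differences: 22, 40, 64, 94. Second differences: 18, 24, 30. Third differences: 6, 6.
Level-3 differences are constant, so u has degree 3.
Fitting a degree-3 polynomial gives u(x) = x³ + 3x + 4.
Then u(0) = 4.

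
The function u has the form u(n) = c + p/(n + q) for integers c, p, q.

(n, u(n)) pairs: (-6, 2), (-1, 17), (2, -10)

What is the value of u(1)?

-19

(u(n) − c)(n + q) = p for each data point; the three points give a linear system in c and q, then p follows.
Solving: c = -1, q = 0, p = -18, so u(n) = -1 − 18/(n + 0).
Then u(1) = -1 − 18/1 = -19.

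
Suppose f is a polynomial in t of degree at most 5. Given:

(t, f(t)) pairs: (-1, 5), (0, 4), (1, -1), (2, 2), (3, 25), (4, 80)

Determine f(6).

334

Write f(t) = at^5 + bt^4 + ct³ + dt² + et + p; the 6 given values yield a linear system in the 6 coefficients.
Solving, the top 2 coefficients vanish, and f(t) = 2t³ - 2t² - 5t + 4.
Then f(6) = 334.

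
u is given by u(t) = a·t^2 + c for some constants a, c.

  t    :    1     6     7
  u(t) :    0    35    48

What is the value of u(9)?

80

From u(1) = 0 and u(6) = 35: 1a + c = 0 and 36a + c = 35.
Subtracting: 35a = 35, so a = 1; then c = 0 − 1·1 = -1.
So u(t) = 1t² − 1, and u(9) = 80.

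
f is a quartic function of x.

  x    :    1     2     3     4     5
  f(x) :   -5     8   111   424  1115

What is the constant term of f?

0

Write f(x) = ax^4 + bx³ + cx² + dx + e; the 5 given values yield a linear system in the 5 coefficients.
Solving, f(x) = 2x^4 - 5x² - 2x.
The constant term is f(0) = 0.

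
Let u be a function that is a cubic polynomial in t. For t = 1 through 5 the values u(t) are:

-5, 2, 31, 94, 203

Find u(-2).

Write u(t) = at³ + bt² + ct + d; the 5 given values yield a linear system in the 4 coefficients.
Solving, u(t) = 2t³ - t² - 4t - 2.
Then u(-2) = -14.

-14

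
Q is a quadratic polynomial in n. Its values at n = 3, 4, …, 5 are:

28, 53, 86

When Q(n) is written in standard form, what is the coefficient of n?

-3

Write Q(n) = an² + bn + c; the 3 given values yield a linear system in the 3 coefficients.
Solving, Q(n) = 4n² - 3n + 1.
The coefficient of n is -3.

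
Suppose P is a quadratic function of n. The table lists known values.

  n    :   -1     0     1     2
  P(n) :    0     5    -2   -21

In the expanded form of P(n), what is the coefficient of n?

First differences: 5, -7, -19. Second differences: -12, -12.
Level-2 differences are constant, so P has degree 2.
Fitting a degree-2 polynomial gives P(n) = -6n² - n + 5.
The coefficient of n is -1.

-1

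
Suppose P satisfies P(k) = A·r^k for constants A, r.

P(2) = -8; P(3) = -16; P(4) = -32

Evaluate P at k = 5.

Consecutive ratio: -16/(-8) = 2, and -32/(-16) = 2, so r = 2.
Then A·2^2 = -8 gives A = -2, and P(k) = -2·2^k.
P(5) = -2·2^5 = -64.

-64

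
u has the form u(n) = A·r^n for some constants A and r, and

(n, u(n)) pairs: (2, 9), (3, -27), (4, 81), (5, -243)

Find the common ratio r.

-3

Consecutive ratio: -27/9 = -3, and 81/(-27) = -3, so r = -3.
Then A·(-3)^2 = 9 gives A = 1, and u(n) = 1·(-3)^n.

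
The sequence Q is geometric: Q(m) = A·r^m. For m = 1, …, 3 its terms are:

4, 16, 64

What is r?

4

Consecutive ratio: 16/4 = 4, and 64/16 = 4, so r = 4.
Then A·4^1 = 4 gives A = 1, and Q(m) = 1·4^m.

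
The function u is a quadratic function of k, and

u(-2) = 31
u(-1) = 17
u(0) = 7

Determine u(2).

Write u(k) = ak² + bk + c; the 3 given values yield a linear system in the 3 coefficients.
Solving, u(k) = 2k² - 8k + 7.
Then u(2) = -1.

-1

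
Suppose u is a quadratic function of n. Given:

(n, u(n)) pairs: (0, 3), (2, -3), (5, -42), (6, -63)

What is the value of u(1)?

2

Write u(n) = an² + bn + c; the 4 given values yield a linear system in the 3 coefficients.
Solving, u(n) = -2n² + n + 3.
Then u(1) = 2.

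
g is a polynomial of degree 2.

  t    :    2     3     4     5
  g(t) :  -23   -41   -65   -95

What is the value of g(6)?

Write g(t) = at² + bt + c; the 4 given values yield a linear system in the 3 coefficients.
Solving, g(t) = -3t² - 3t - 5.
Then g(6) = -131.

-131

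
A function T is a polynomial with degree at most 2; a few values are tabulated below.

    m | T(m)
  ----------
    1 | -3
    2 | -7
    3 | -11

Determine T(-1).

5

First differences: -4, -4.
Level-1 differences are constant, so T has degree 1.
Fitting a degree-1 polynomial gives T(m) = -4m + 1.
Then T(-1) = 5.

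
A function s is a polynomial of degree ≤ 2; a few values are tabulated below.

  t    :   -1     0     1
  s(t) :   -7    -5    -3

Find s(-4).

-13

Write s(t) = at² + bt + c; the 3 given values yield a linear system in the 3 coefficients.
Solving, the leading coefficient vanishes, and s(t) = 2t - 5.
Then s(-4) = -13.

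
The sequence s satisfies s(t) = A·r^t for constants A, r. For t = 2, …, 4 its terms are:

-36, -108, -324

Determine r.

3

Consecutive ratio: -108/(-36) = 3, and -324/(-108) = 3, so r = 3.
Then A·3^2 = -36 gives A = -4, and s(t) = -4·3^t.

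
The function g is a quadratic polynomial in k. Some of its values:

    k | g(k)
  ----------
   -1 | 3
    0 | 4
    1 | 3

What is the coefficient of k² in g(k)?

Write g(k) = ak² + bk + c; the 3 given values yield a linear system in the 3 coefficients.
Solving, g(k) = -k² + 4.
The coefficient of k² is -1.

-1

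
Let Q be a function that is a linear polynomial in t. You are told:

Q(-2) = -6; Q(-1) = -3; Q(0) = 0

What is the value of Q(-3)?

Write Q(t) = at + b; the 3 given values yield a linear system in the 2 coefficients.
Solving, Q(t) = 3t.
Then Q(-3) = -9.

-9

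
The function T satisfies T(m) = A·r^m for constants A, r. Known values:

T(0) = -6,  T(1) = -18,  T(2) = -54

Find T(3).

Consecutive ratio: -18/(-6) = 3, and -54/(-18) = 3, so r = 3.
Then A·3^0 = -6 gives A = -6, and T(m) = -6·3^m.
T(3) = -6·3^3 = -162.

-162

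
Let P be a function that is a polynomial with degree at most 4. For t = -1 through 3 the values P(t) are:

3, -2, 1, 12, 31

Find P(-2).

16

First differences: -5, 3, 11, 19. Second differences: 8, 8, 8.
Level-2 differences are constant, so P has degree 2.
Fitting a degree-2 polynomial gives P(t) = 4t² - t - 2.
Then P(-2) = 16.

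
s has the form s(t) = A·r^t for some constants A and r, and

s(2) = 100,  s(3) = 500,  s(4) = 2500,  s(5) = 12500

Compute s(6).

Consecutive ratio: 500/100 = 5, and 2500/500 = 5, so r = 5.
Then A·5^2 = 100 gives A = 4, and s(t) = 4·5^t.
s(6) = 4·5^6 = 62500.

62500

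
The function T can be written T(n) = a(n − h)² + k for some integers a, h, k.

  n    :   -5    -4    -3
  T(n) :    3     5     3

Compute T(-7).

First differences 2, -2; second difference -4 = 2a, so a = -2.
Expanding, the n-coefficient is −2ah = 4h; matching it to the data gives h = -4, and then k = 5.
So T(n) = -2(n + 4)² + 5.
T(-7) = -2·(-3)² + 5 = -13.

-13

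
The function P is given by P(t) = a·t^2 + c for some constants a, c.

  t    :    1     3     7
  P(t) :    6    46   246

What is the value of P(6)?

From P(1) = 6 and P(3) = 46: 1a + c = 6 and 9a + c = 46.
Subtracting: 8a = 40, so a = 5; then c = 6 − 5·1 = 1.
So P(t) = 5t² + 1, and P(6) = 181.

181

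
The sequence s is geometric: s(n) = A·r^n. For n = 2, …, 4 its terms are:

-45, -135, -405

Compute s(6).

Consecutive ratio: -135/(-45) = 3, and -405/(-135) = 3, so r = 3.
Then A·3^2 = -45 gives A = -5, and s(n) = -5·3^n.
s(6) = -5·3^6 = -3645.

-3645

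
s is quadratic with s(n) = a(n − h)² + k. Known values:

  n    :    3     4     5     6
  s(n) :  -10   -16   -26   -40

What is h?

2

First differences -6, -10, -14; second difference -4 = 2a, so a = -2.
Expanding, the n-coefficient is −2ah = 4h; matching it to the data gives h = 2, and then k = -8.
So s(n) = -2(n − 2)² − 8.
Hence h = 2.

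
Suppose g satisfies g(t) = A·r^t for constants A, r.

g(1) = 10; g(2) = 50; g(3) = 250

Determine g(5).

Consecutive ratio: 50/10 = 5, and 250/50 = 5, so r = 5.
Then A·5^1 = 10 gives A = 2, and g(t) = 2·5^t.
g(5) = 2·5^5 = 6250.

6250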